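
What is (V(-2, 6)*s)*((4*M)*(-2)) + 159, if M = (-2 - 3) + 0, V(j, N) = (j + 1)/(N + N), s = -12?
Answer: 199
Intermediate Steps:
V(j, N) = (1 + j)/(2*N) (V(j, N) = (1 + j)/((2*N)) = (1 + j)*(1/(2*N)) = (1 + j)/(2*N))
M = -5 (M = -5 + 0 = -5)
(V(-2, 6)*s)*((4*M)*(-2)) + 159 = (((½)*(1 - 2)/6)*(-12))*((4*(-5))*(-2)) + 159 = (((½)*(⅙)*(-1))*(-12))*(-20*(-2)) + 159 = -1/12*(-12)*40 + 159 = 1*40 + 159 = 40 + 159 = 199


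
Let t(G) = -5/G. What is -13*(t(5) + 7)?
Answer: -78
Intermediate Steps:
-13*(t(5) + 7) = -13*(-5/5 + 7) = -13*(-5*1/5 + 7) = -13*(-1 + 7) = -13*6 = -78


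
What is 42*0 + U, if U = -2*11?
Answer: -22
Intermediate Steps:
U = -22
42*0 + U = 42*0 - 22 = 0 - 22 = -22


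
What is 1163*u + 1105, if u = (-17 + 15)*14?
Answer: -31459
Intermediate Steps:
u = -28 (u = -2*14 = -28)
1163*u + 1105 = 1163*(-28) + 1105 = -32564 + 1105 = -31459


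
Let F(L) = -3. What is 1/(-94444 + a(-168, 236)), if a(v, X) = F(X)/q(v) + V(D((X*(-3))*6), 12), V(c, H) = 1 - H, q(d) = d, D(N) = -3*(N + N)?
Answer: -56/5289479 ≈ -1.0587e-5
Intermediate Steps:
D(N) = -6*N
a(v, X) = -11 - 3/v (a(v, X) = -3/v + (1 - 1*12) = -3/v + (1 - 12) = -3/v - 11 = -11 - 3/v)
1/(-94444 + a(-168, 236)) = 1/(-94444 + (-11 - 3/(-168))) = 1/(-94444 + (-11 - 3*(-1/168))) = 1/(-94444 + (-11 + 1/56)) = 1/(-94444 - 615/56) = 1/(-5289479/56) = -56/5289479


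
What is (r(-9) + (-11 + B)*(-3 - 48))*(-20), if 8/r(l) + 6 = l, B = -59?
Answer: -214168/3 ≈ -71389.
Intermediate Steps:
r(l) = 8/(-6 + l)
(r(-9) + (-11 + B)*(-3 - 48))*(-20) = (8/(-6 - 9) + (-11 - 59)*(-3 - 48))*(-20) = (8/(-15) - 70*(-51))*(-20) = (8*(-1/15) + 3570)*(-20) = (-8/15 + 3570)*(-20) = (53542/15)*(-20) = -214168/3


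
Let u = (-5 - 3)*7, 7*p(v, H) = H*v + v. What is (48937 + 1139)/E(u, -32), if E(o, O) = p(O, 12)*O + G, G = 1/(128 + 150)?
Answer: 32482632/1233581 ≈ 26.332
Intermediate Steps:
p(v, H) = v/7 + H*v/7 (p(v, H) = (H*v + v)/7 = (v + H*v)/7 = v/7 + H*v/7)
G = 1/278 ≈ 0.0035971
u = -56 (u = -8*7 = -56)
E(o, O) = 1/278 + 13*O**2/7 (E(o, O) = (O*(1 + 12)/7)*O + 1/278 = ((1/7)*O*13)*O + 1/278 = (13*O/7)*O + 1/278 = 13*O**2/7 + 1/278 = 1/278 + 13*O**2/7)
(48937 + 1139)/E(u, -32) = (48937 + 1139)/(1/278 + (13/7)*(-32)**2) = 50076/(1/278 + (13/7)*1024) = 50076/(1/278 + 13312/7) = 50076/(3700743/1946) = 50076*(1946/3700743) = 32482632/1233581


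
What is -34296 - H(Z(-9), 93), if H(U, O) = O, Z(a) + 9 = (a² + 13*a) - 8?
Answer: -34389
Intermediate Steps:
Z(a) = -17 + a² + 13*a (Z(a) = -9 + ((a² + 13*a) - 8) = -9 + (-8 + a² + 13*a) = -17 + a² + 13*a)
-34296 - H(Z(-9), 93) = -34296 - 1*93 = -34296 - 93 = -34389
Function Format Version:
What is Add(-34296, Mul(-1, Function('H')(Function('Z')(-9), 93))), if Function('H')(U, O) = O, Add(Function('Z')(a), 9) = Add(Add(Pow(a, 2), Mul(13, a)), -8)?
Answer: -34389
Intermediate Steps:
Function('Z')(a) = Add(-17, Pow(a, 2), Mul(13, a)) (Function('Z')(a) = Add(-9, Add(Add(Pow(a, 2), Mul(13, a)), -8)) = Add(-9, Add(-8, Pow(a, 2), Mul(13, a))) = Add(-17, Pow(a, 2), Mul(13, a)))
Add(-34296, Mul(-1, Function('H')(Function('Z')(-9), 93))) = Add(-34296, Mul(-1, 93)) = Add(-34296, -93) = -34389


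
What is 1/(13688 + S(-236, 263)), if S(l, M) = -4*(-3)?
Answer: 1/13700 ≈ 7.2993e-5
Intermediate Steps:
S(l, M) = 12
1/(13688 + S(-236, 263)) = 1/(13688 + 12) = 1/13700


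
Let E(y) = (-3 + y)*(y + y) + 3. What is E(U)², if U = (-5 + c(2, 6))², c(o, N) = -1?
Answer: 5659641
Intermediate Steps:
U = 36 (U = (-5 - 1)² = (-6)² = 36)
E(y) = 3 + 2*y*(-3 + y) (E(y) = (-3 + y)*(2*y) + 3 = 2*y*(-3 + y) + 3 = 3 + 2*y*(-3 + y))
E(U)² = (3 - 6*36 + 2*36²)² = (3 - 216 + 2*1296)² = (3 - 216 + 2592)² = 2379² = 5659641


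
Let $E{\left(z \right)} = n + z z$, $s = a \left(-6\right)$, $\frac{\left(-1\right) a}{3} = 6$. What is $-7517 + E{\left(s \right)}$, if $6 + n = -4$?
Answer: $4137$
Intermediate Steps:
$a = -18$ ($a = \left(-3\right) 6 = -18$)
$s = 108$ ($s = \left(-18\right) \left(-6\right) = 108$)
$n = -10$ ($n = -6 - 4 = -10$)
$E{\left(z \right)} = -10 + z^{2}$ ($E{\left(z \right)} = -10 + z z = -10 + z^{2}$)
$-7517 + E{\left(s \right)} = -7517 - \left(10 - 108^{2}\right) = -7517 + \left(-10 + 11664\right) = -7517 + 11654 = 4137$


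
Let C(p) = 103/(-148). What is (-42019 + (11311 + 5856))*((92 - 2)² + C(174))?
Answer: -7447504461/37 ≈ -2.0128e+8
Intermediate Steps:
C(p) = -103/148 (C(p) = 103*(-1/148) = -103/148)
(-42019 + (11311 + 5856))*((92 - 2)² + C(174)) = (-42019 + (11311 + 5856))*((92 - 2)² - 103/148) = (-42019 + 17167)*(90² - 103/148) = -24852*(8100 - 103/148) = -24852*1198697/148 = -7447504461/37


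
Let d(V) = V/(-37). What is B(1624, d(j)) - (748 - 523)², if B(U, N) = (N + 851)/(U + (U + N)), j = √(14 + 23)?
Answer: -6586812453200/130110549 - 799*√37/130110549 ≈ -50625.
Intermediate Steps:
j = √37 ≈ 6.0828
d(V) = -V/37 (d(V) = V*(-1/37) = -V/37)
B(U, N) = (851 + N)/(N + 2*U) (B(U, N) = (851 + N)/(U + (N + U)) = (851 + N)/(N + 2*U))
B(1624, d(j)) - (748 - 523)² = (851 - √37/37)/(-√37/37 + 2*1624) - (748 - 523)² = (851 - √37/37)/(-√37/37 + 3248) - 1*225² = (851 - √37/37)/(3248 - √37/37) - 1*50625 = (851 - √37/37)/(3248 - √37/37) - 50625 = -50625 + (851 - √37/37)/(3248 - √37/37)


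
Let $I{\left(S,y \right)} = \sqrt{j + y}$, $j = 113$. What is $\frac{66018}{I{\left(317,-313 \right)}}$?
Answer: $- \frac{33009 i \sqrt{2}}{10} \approx - 4668.2 i$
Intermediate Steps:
$I{\left(S,y \right)} = \sqrt{113 + y}$
$\frac{66018}{I{\left(317,-313 \right)}} = \frac{66018}{\sqrt{113 - 313}} = \frac{66018}{\sqrt{-200}} = \frac{66018}{10 i \sqrt{2}} = 66018 \left(- \frac{i \sqrt{2}}{20}\right) = - \frac{33009 i \sqrt{2}}{10}$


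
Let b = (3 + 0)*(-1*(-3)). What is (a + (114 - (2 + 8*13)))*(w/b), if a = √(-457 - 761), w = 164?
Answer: 1312/9 + 164*I*√1218/9 ≈ 145.78 + 635.95*I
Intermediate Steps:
b = 9 (b = 3*3 = 9)
a = I*√1218 (a = √(-1218) = I*√1218 ≈ 34.9*I)
(a + (114 - (2 + 8*13)))*(w/b) = (I*√1218 + (114 - (2 + 8*13)))*(164/9) = (I*√1218 + (114 - (2 + 104)))*(164*(⅑)) = (I*√1218 + (114 - 1*106))*(164/9) = (I*√1218 + (114 - 106))*(164/9) = (I*√1218 + 8)*(164/9) = (8 + I*√1218)*(164/9) = 1312/9 + 164*I*√1218/9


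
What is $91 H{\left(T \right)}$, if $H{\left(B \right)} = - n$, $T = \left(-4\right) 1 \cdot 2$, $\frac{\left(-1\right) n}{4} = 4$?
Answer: $1456$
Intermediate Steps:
$n = -16$ ($n = \left(-4\right) 4 = -16$)
$T = -8$ ($T = \left(-4\right) 2 = -8$)
$H{\left(B \right)} = 16$ ($H{\left(B \right)} = \left(-1\right) \left(-16\right) = 16$)
$91 H{\left(T \right)} = 91 \cdot 16 = 1456$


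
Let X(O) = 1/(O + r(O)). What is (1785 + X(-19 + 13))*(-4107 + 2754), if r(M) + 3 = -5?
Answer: -33810117/14 ≈ -2.4150e+6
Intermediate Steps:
r(M) = -8 (r(M) = -3 - 5 = -8)
X(O) = 1/(-8 + O) (X(O) = 1/(O - 8) = 1/(-8 + O))
(1785 + X(-19 + 13))*(-4107 + 2754) = (1785 + 1/(-8 + (-19 + 13)))*(-4107 + 2754) = (1785 + 1/(-8 - 6))*(-1353) = (1785 + 1/(-14))*(-1353) = (1785 - 1/14)*(-1353) = (24989/14)*(-1353) = -33810117/14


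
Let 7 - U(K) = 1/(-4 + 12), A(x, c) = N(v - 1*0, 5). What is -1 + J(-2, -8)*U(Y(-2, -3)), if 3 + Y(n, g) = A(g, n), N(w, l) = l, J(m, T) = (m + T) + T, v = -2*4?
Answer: -499/4 ≈ -124.75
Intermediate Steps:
v = -8
J(m, T) = m + 2*T (J(m, T) = (T + m) + T = m + 2*T)
A(x, c) = 5
Y(n, g) = 2 (Y(n, g) = -3 + 5 = 2)
U(K) = 55/8 (U(K) = 7 - 1/(-4 + 12) = 7 - 1/8 = 7 - 1*⅛ = 7 - ⅛ = 55/8)
-1 + J(-2, -8)*U(Y(-2, -3)) = -1 + (-2 + 2*(-8))*(55/8) = -1 + (-2 - 16)*(55/8) = -1 - 18*55/8 = -1 - 495/4 = -499/4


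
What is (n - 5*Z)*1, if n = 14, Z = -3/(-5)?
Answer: 11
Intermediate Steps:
Z = ⅗ (Z = -3*(-⅕) = ⅗ ≈ 0.60000)
(n - 5*Z)*1 = (14 - 5*⅗)*1 = (14 - 3)*1 = 11*1 = 11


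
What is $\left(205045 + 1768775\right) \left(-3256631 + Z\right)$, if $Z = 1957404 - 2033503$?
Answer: $-6578209128600$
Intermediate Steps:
$Z = -76099$ ($Z = 1957404 - 2033503 = -76099$)
$\left(205045 + 1768775\right) \left(-3256631 + Z\right) = \left(205045 + 1768775\right) \left(-3256631 - 76099\right) = 1973820 \left(-3332730\right) = -6578209128600$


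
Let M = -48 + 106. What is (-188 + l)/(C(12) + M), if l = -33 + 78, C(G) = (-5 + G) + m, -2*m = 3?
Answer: -286/127 ≈ -2.2520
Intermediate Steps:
m = -3/2 (m = -1/2*3 = -3/2 ≈ -1.5000)
C(G) = -13/2 + G (C(G) = (-5 + G) - 3/2 = -13/2 + G)
l = 45
M = 58
(-188 + l)/(C(12) + M) = (-188 + 45)/((-13/2 + 12) + 58) = -143/(11/2 + 58) = -143/127/2 = -143*2/127 = -286/127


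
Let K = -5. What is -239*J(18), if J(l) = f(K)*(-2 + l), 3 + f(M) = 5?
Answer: -7648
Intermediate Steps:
f(M) = 2 (f(M) = -3 + 5 = 2)
J(l) = -4 + 2*l (J(l) = 2*(-2 + l) = -4 + 2*l)
-239*J(18) = -239*(-4 + 2*18) = -239*(-4 + 36) = -239*32 = -7648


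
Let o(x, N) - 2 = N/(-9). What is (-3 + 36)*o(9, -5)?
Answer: 253/3 ≈ 84.333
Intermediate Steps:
o(x, N) = 2 - N/9 (o(x, N) = 2 + N/(-9) = 2 + N*(-⅑) = 2 - N/9)
(-3 + 36)*o(9, -5) = (-3 + 36)*(2 - ⅑*(-5)) = 33*(2 + 5/9) = 33*(23/9) = 253/3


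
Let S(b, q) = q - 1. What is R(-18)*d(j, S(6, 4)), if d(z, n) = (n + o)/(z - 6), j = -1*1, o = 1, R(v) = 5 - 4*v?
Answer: -44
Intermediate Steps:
S(b, q) = -1 + q
j = -1
d(z, n) = (1 + n)/(-6 + z) (d(z, n) = (n + 1)/(z - 6) = (1 + n)/(-6 + z))
R(-18)*d(j, S(6, 4)) = (5 - 4*(-18))*((1 + (-1 + 4))/(-6 - 1)) = (5 + 72)*((1 + 3)/(-7)) = 77*(-⅐*4) = 77*(-4/7) = -44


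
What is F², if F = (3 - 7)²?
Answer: 256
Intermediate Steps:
F = 16 (F = (-4)² = 16)
F² = 16² = 256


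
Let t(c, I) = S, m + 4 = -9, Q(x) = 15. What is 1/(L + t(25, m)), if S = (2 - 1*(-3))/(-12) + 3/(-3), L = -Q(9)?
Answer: -12/197 ≈ -0.060914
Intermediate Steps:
m = -13 (m = -4 - 9 = -13)
L = -15 (L = -1*15 = -15)
S = -17/12 (S = (2 + 3)*(-1/12) + 3*(-⅓) = 5*(-1/12) - 1 = -5/12 - 1 = -17/12 ≈ -1.4167)
t(c, I) = -17/12
1/(L + t(25, m)) = 1/(-15 - 17/12) = 1/(-197/12) = -12/197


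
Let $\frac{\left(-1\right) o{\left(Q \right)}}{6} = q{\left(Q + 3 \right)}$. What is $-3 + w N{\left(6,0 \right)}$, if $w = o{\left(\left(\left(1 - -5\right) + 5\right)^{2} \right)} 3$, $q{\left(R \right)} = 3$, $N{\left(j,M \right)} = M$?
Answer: $-3$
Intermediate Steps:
$o{\left(Q \right)} = -18$ ($o{\left(Q \right)} = \left(-6\right) 3 = -18$)
$w = -54$ ($w = \left(-18\right) 3 = -54$)
$-3 + w N{\left(6,0 \right)} = -3 - 0 = -3 + 0 = -3$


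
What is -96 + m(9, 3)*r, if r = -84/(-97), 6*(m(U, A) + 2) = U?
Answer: -9354/97 ≈ -96.433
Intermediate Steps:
m(U, A) = -2 + U/6
r = 84/97 (r = -84*(-1/97) = 84/97 ≈ 0.86598)
-96 + m(9, 3)*r = -96 + (-2 + (⅙)*9)*(84/97) = -96 + (-2 + 3/2)*(84/97) = -96 - ½*84/97 = -96 - 42/97 = -9354/97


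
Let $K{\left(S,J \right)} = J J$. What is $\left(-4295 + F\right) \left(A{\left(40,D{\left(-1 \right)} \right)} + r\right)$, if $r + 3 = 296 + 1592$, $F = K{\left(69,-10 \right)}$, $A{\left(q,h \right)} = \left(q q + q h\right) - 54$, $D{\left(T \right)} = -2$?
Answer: $-14057445$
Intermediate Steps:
$K{\left(S,J \right)} = J^{2}$
$A{\left(q,h \right)} = -54 + q^{2} + h q$ ($A{\left(q,h \right)} = \left(q^{2} + h q\right) - 54 = -54 + q^{2} + h q$)
$F = 100$ ($F = \left(-10\right)^{2} = 100$)
$r = 1885$ ($r = -3 + \left(296 + 1592\right) = -3 + 1888 = 1885$)
$\left(-4295 + F\right) \left(A{\left(40,D{\left(-1 \right)} \right)} + r\right) = \left(-4295 + 100\right) \left(\left(-54 + 40^{2} - 80\right) + 1885\right) = - 4195 \left(\left(-54 + 1600 - 80\right) + 1885\right) = - 4195 \left(1466 + 1885\right) = \left(-4195\right) 3351 = -14057445$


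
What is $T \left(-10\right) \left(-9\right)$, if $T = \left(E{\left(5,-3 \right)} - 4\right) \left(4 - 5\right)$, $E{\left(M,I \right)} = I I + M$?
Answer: $-900$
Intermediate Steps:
$E{\left(M,I \right)} = M + I^{2}$ ($E{\left(M,I \right)} = I^{2} + M = M + I^{2}$)
$T = -10$ ($T = \left(\left(5 + \left(-3\right)^{2}\right) - 4\right) \left(4 - 5\right) = \left(\left(5 + 9\right) - 4\right) \left(-1\right) = \left(14 - 4\right) \left(-1\right) = 10 \left(-1\right) = -10$)
$T \left(-10\right) \left(-9\right) = \left(-10\right) \left(-10\right) \left(-9\right) = 100 \left(-9\right) = -900$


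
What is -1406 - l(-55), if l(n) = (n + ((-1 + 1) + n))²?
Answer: -13506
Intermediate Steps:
l(n) = 4*n² (l(n) = (n + (0 + n))² = (n + n)² = (2*n)² = 4*n²)
-1406 - l(-55) = -1406 - 4*(-55)² = -1406 - 4*3025 = -1406 - 1*12100 = -1406 - 12100 = -13506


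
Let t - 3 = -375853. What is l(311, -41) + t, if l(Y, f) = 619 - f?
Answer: -375190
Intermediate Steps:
t = -375850 (t = 3 - 375853 = -375850)
l(311, -41) + t = (619 - 1*(-41)) - 375850 = (619 + 41) - 375850 = 660 - 375850 = -375190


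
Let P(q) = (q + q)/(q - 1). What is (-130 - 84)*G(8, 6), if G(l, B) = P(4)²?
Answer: -13696/9 ≈ -1521.8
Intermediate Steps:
P(q) = 2*q/(-1 + q) (P(q) = (2*q)/(-1 + q) = 2*q/(-1 + q))
G(l, B) = 64/9 (G(l, B) = (2*4/(-1 + 4))² = (2*4/3)² = (2*4*(⅓))² = (8/3)² = 64/9)
(-130 - 84)*G(8, 6) = (-130 - 84)*(64/9) = -214*64/9 = -13696/9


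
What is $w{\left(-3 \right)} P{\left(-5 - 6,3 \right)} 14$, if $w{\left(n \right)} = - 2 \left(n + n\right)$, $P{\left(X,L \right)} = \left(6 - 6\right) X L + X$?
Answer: $-1848$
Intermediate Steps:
$P{\left(X,L \right)} = X$ ($P{\left(X,L \right)} = \left(6 - 6\right) X L + X = 0 X L + X = 0 L + X = 0 + X = X$)
$w{\left(n \right)} = - 4 n$ ($w{\left(n \right)} = - 2 \cdot 2 n = - 4 n$)
$w{\left(-3 \right)} P{\left(-5 - 6,3 \right)} 14 = \left(-4\right) \left(-3\right) \left(-5 - 6\right) 14 = 12 \left(-5 - 6\right) 14 = 12 \left(-11\right) 14 = \left(-132\right) 14 = -1848$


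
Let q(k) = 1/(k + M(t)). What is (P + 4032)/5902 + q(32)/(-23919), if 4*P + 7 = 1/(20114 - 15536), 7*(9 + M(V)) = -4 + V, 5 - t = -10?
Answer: 1204862853317/1764435998416 ≈ 0.68286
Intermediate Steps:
t = 15 (t = 5 - 1*(-10) = 5 + 10 = 15)
M(V) = -67/7 + V/7 (M(V) = -9 + (-4 + V)/7 = -9 + (-4/7 + V/7) = -67/7 + V/7)
P = -32045/18312 (P = -7/4 + 1/(4*(20114 - 15536)) = -7/4 + (¼)/4578 = -7/4 + (¼)*(1/4578) = -7/4 + 1/18312 = -32045/18312 ≈ -1.7499)
q(k) = 1/(-52/7 + k) (q(k) = 1/(k + (-67/7 + (⅐)*15)) = 1/(k + (-67/7 + 15/7)) = 1/(k - 52/7) = 1/(-52/7 + k))
(P + 4032)/5902 + q(32)/(-23919) = (-32045/18312 + 4032)/5902 + (7/(-52 + 7*32))/(-23919) = (73801939/18312)*(1/5902) + (7/(-52 + 224))*(-1/23919) = 73801939/108077424 + (7/172)*(-1/23919) = 73801939/108077424 - 1/587724 = 1204862853317/1764435998416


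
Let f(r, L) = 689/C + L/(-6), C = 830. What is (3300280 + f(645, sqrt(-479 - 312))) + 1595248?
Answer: 4063288929/830 - I*sqrt(791)/6 ≈ 4.8955e+6 - 4.6875*I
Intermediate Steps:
f(r, L) = 689/830 - L/6 (f(r, L) = 689/830 + L/(-6) = 689*(1/830) + L*(-1/6) = 689/830 - L/6)
(3300280 + f(645, sqrt(-479 - 312))) + 1595248 = (3300280 + (689/830 - sqrt(-479 - 312)/6)) + 1595248 = (3300280 + (689/830 - I*sqrt(791)/6)) + 1595248 = (2739233089/830 - I*sqrt(791)/6) + 1595248 = 4063288929/830 - I*sqrt(791)/6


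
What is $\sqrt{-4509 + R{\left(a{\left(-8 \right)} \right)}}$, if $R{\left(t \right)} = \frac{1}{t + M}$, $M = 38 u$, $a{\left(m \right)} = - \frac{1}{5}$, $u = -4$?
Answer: $\frac{i \sqrt{2611260394}}{761} \approx 67.149 i$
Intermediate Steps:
$a{\left(m \right)} = - \frac{1}{5}$ ($a{\left(m \right)} = \left(-1\right) \frac{1}{5} = - \frac{1}{5}$)
$M = -152$ ($M = 38 \left(-4\right) = -152$)
$R{\left(t \right)} = \frac{1}{-152 + t}$ ($R{\left(t \right)} = \frac{1}{t - 152} = \frac{1}{-152 + t}$)
$\sqrt{-4509 + R{\left(a{\left(-8 \right)} \right)}} = \sqrt{-4509 + \frac{1}{-152 - \frac{1}{5}}} = \sqrt{-4509 + \frac{1}{- \frac{761}{5}}} = \sqrt{-4509 - \frac{5}{761}} = \sqrt{- \frac{3431354}{761}} = \frac{i \sqrt{2611260394}}{761}$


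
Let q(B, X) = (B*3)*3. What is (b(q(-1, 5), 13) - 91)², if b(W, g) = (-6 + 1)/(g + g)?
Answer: 5621641/676 ≈ 8316.0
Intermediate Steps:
q(B, X) = 9*B (q(B, X) = (3*B)*3 = 9*B)
b(W, g) = -5/(2*g) (b(W, g) = -5*1/(2*g) = -5/(2*g))
(b(q(-1, 5), 13) - 91)² = (-5/2/13 - 91)² = (-5/2*1/13 - 91)² = (-5/26 - 91)² = (-2371/26)² = 5621641/676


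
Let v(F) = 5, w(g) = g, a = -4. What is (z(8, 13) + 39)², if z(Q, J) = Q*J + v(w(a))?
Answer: 21904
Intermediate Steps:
z(Q, J) = 5 + J*Q (z(Q, J) = Q*J + 5 = J*Q + 5 = 5 + J*Q)
(z(8, 13) + 39)² = ((5 + 13*8) + 39)² = ((5 + 104) + 39)² = (109 + 39)² = 148² = 21904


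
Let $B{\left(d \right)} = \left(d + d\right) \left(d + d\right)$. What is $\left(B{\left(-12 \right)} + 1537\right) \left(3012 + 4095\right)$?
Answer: $15017091$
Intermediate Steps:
$B{\left(d \right)} = 4 d^{2}$ ($B{\left(d \right)} = 2 d 2 d = 4 d^{2}$)
$\left(B{\left(-12 \right)} + 1537\right) \left(3012 + 4095\right) = \left(4 \left(-12\right)^{2} + 1537\right) \left(3012 + 4095\right) = \left(4 \cdot 144 + 1537\right) 7107 = \left(576 + 1537\right) 7107 = 2113 \cdot 7107 = 15017091$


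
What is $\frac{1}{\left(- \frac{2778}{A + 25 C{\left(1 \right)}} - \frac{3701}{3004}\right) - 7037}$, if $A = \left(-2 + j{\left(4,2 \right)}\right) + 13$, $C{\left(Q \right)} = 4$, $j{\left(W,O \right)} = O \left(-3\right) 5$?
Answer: $- \frac{81108}{573638627} \approx -0.00014139$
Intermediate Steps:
$j{\left(W,O \right)} = - 15 O$ ($j{\left(W,O \right)} = - 3 O 5 = - 15 O$)
$A = -19$ ($A = \left(-2 - 30\right) + 13 = -32 + 13 = -19$)
$\frac{1}{\left(- \frac{2778}{A + 25 C{\left(1 \right)}} - \frac{3701}{3004}\right) - 7037} = \frac{1}{\left(- \frac{2778}{-19 + 25 \cdot 4} - \frac{3701}{3004}\right) - 7037} = \frac{1}{\left(- \frac{2778}{-19 + 100} - \frac{3701}{3004}\right) - 7037} = \frac{1}{\left(- \frac{2778}{81} - \frac{3701}{3004}\right) - 7037} = \frac{1}{\left(\left(-2778\right) \frac{1}{81} - \frac{3701}{3004}\right) - 7037} = \frac{1}{\left(- \frac{926}{27} - \frac{3701}{3004}\right) - 7037} = \frac{1}{- \frac{2881631}{81108} - 7037} = \frac{1}{- \frac{573638627}{81108}} = - \frac{81108}{573638627}$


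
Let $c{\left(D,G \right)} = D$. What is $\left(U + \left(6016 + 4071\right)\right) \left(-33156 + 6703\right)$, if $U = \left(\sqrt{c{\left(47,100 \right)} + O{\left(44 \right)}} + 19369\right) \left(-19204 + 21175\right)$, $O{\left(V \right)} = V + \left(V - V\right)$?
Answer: $-1010144468858 - 52138863 \sqrt{91} \approx -1.0106 \cdot 10^{12}$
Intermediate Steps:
$O{\left(V \right)} = V$ ($O{\left(V \right)} = V + 0 = V$)
$U = 38176299 + 1971 \sqrt{91}$ ($U = \left(\sqrt{47 + 44} + 19369\right) \left(-19204 + 21175\right) = \left(\sqrt{91} + 19369\right) 1971 = \left(19369 + \sqrt{91}\right) 1971 = 38176299 + 1971 \sqrt{91} \approx 3.8195 \cdot 10^{7}$)
$\left(U + \left(6016 + 4071\right)\right) \left(-33156 + 6703\right) = \left(\left(38176299 + 1971 \sqrt{91}\right) + \left(6016 + 4071\right)\right) \left(-33156 + 6703\right) = \left(\left(38176299 + 1971 \sqrt{91}\right) + 10087\right) \left(-26453\right) = \left(38186386 + 1971 \sqrt{91}\right) \left(-26453\right) = -1010144468858 - 52138863 \sqrt{91}$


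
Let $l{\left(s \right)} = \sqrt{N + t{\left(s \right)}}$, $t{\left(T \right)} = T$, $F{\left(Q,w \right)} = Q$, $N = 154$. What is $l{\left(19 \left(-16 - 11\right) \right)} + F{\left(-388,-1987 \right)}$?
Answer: $-388 + i \sqrt{359} \approx -388.0 + 18.947 i$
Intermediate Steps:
$l{\left(s \right)} = \sqrt{154 + s}$
$l{\left(19 \left(-16 - 11\right) \right)} + F{\left(-388,-1987 \right)} = \sqrt{154 + 19 \left(-16 - 11\right)} - 388 = \sqrt{154 + 19 \left(-27\right)} - 388 = \sqrt{154 - 513} - 388 = \sqrt{-359} - 388 = i \sqrt{359} - 388 = -388 + i \sqrt{359}$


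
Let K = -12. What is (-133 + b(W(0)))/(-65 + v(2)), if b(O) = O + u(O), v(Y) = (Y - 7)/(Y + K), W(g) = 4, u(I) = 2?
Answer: 254/129 ≈ 1.9690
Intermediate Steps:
v(Y) = (-7 + Y)/(-12 + Y) (v(Y) = (Y - 7)/(Y - 12) = (-7 + Y)/(-12 + Y))
b(O) = 2 + O (b(O) = O + 2 = 2 + O)
(-133 + b(W(0)))/(-65 + v(2)) = (-133 + (2 + 4))/(-65 + (-7 + 2)/(-12 + 2)) = (-133 + 6)/(-65 - 5/(-10)) = -127/(-65 - ⅒*(-5)) = -127/(-65 + ½) = -127/(-129/2) = -127*(-2/129) = 254/129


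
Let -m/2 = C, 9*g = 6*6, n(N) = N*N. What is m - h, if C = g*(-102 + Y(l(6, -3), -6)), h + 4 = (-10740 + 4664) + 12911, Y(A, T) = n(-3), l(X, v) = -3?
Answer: -6087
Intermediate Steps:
n(N) = N²
Y(A, T) = 9 (Y(A, T) = (-3)² = 9)
h = 6831 (h = -4 + ((-10740 + 4664) + 12911) = -4 + (-6076 + 12911) = -4 + 6835 = 6831)
g = 4 (g = (6*6)/9 = (⅑)*36 = 4)
C = -372 (C = 4*(-102 + 9) = 4*(-93) = -372)
m = 744 (m = -2*(-372) = 744)
m - h = 744 - 1*6831 = 744 - 6831 = -6087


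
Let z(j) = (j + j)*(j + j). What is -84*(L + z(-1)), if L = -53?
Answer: 4116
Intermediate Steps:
z(j) = 4*j**2 (z(j) = (2*j)*(2*j) = 4*j**2)
-84*(L + z(-1)) = -84*(-53 + 4*(-1)**2) = -84*(-53 + 4*1) = -84*(-53 + 4) = -84*(-49) = 4116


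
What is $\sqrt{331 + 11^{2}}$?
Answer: $2 \sqrt{113} \approx 21.26$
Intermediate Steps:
$\sqrt{331 + 11^{2}} = \sqrt{331 + 121} = \sqrt{452} = 2 \sqrt{113}$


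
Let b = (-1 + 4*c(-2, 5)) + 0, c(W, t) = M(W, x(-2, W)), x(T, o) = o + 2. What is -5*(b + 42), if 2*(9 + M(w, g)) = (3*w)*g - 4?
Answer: 15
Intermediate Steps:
x(T, o) = 2 + o
M(w, g) = -11 + 3*g*w/2 (M(w, g) = -9 + ((3*w)*g - 4)/2 = -9 + (3*g*w - 4)/2 = -9 + (-4 + 3*g*w)/2 = -9 + (-2 + 3*g*w/2) = -11 + 3*g*w/2)
c(W, t) = -11 + 3*W*(2 + W)/2 (c(W, t) = -11 + 3*(2 + W)*W/2 = -11 + 3*W*(2 + W)/2)
b = -45 (b = (-1 + 4*(-11 + (3/2)*(-2)*(2 - 2))) + 0 = (-1 + 4*(-11 + (3/2)*(-2)*0)) + 0 = (-1 + 4*(-11 + 0)) + 0 = (-1 + 4*(-11)) + 0 = (-1 - 44) + 0 = -45 + 0 = -45)
-5*(b + 42) = -5*(-45 + 42) = -5*(-3) = 15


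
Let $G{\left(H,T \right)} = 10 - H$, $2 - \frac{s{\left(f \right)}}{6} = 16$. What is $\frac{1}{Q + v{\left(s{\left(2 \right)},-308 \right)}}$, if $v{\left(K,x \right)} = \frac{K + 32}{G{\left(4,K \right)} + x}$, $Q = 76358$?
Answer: $\frac{151}{11530084} \approx 1.3096 \cdot 10^{-5}$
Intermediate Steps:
$s{\left(f \right)} = -84$ ($s{\left(f \right)} = 12 - 96 = -84$)
$v{\left(K,x \right)} = \frac{32 + K}{6 + x}$ ($v{\left(K,x \right)} = \frac{K + 32}{\left(10 - 4\right) + x} = \frac{32 + K}{\left(10 - 4\right) + x} = \frac{32 + K}{6 + x}$)
$\frac{1}{Q + v{\left(s{\left(2 \right)},-308 \right)}} = \frac{1}{76358 + \frac{32 - 84}{6 - 308}} = \frac{1}{76358 + \frac{1}{-302} \left(-52\right)} = \frac{1}{76358 - - \frac{26}{151}} = \frac{1}{76358 + \frac{26}{151}} = \frac{1}{\frac{11530084}{151}} = \frac{151}{11530084}$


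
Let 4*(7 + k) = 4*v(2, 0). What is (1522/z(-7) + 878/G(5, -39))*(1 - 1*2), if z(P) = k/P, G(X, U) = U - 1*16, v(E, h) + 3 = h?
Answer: -57719/55 ≈ -1049.4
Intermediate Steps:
v(E, h) = -3 + h
k = -10 (k = -7 + (4*(-3 + 0))/4 = -7 + (4*(-3))/4 = -7 + (¼)*(-12) = -7 - 3 = -10)
G(X, U) = -16 + U (G(X, U) = U - 16 = -16 + U)
z(P) = -10/P
(1522/z(-7) + 878/G(5, -39))*(1 - 1*2) = (1522/((-10/(-7))) + 878/(-16 - 39))*(1 - 1*2) = (1522/((-10*(-⅐))) + 878/(-55))*(1 - 2) = (1522/(10/7) + 878*(-1/55))*(-1) = (1522*(7/10) - 878/55)*(-1) = (5327/5 - 878/55)*(-1) = (57719/55)*(-1) = -57719/55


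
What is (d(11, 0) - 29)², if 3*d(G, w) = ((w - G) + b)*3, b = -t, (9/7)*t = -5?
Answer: 105625/81 ≈ 1304.0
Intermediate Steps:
t = -35/9 (t = (7/9)*(-5) = -35/9 ≈ -3.8889)
b = 35/9 (b = -1*(-35/9) = 35/9 ≈ 3.8889)
d(G, w) = 35/9 + w - G (d(G, w) = (((w - G) + 35/9)*3)/3 = ((35/9 + w - G)*3)/3 = (35/3 - 3*G + 3*w)/3 = 35/9 + w - G)
(d(11, 0) - 29)² = ((35/9 + 0 - 1*11) - 29)² = ((35/9 + 0 - 11) - 29)² = (-64/9 - 29)² = (-325/9)² = 105625/81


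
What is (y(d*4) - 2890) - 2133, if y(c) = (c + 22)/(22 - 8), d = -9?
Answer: -5024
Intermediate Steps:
y(c) = 11/7 + c/14 (y(c) = (22 + c)/14 = (22 + c)*(1/14) = 11/7 + c/14)
(y(d*4) - 2890) - 2133 = ((11/7 + (-9*4)/14) - 2890) - 2133 = ((11/7 + (1/14)*(-36)) - 2890) - 2133 = ((11/7 - 18/7) - 2890) - 2133 = (-1 - 2890) - 2133 = -2891 - 2133 = -5024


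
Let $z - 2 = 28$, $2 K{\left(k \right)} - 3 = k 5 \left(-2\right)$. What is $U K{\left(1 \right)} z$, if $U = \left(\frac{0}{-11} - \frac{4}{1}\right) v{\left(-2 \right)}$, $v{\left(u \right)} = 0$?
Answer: $0$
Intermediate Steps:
$K{\left(k \right)} = \frac{3}{2} - 5 k$ ($K{\left(k \right)} = \frac{3}{2} + \frac{k 5 \left(-2\right)}{2} = \frac{3}{2} + \frac{5 k \left(-2\right)}{2} = \frac{3}{2} + \frac{\left(-10\right) k}{2} = \frac{3}{2} - 5 k$)
$U = 0$ ($U = \left(\frac{0}{-11} - \frac{4}{1}\right) 0 = \left(0 \left(- \frac{1}{11}\right) - 4\right) 0 = \left(0 - 4\right) 0 = \left(-4\right) 0 = 0$)
$z = 30$ ($z = 2 + 28 = 30$)
$U K{\left(1 \right)} z = 0 \left(\frac{3}{2} - 5\right) 30 = 0 \left(- \frac{7}{2}\right) 30 = 0 \cdot 30 = 0$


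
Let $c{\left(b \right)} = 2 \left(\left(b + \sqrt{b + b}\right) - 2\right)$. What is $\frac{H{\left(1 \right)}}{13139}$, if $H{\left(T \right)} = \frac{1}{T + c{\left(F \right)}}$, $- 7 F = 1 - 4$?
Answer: $- \frac{5}{35663} - \frac{2 \sqrt{42}}{106989} \approx -0.00026135$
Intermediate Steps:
$F = \frac{3}{7}$ ($F = - \frac{1 - 4}{7} = \left(- \frac{1}{7}\right) \left(-3\right) = \frac{3}{7} \approx 0.42857$)
$c{\left(b \right)} = -4 + 2 b + 2 \sqrt{2} \sqrt{b}$ ($c{\left(b \right)} = 2 \left(\left(b + \sqrt{2 b}\right) - 2\right) = 2 \left(\left(b + \sqrt{2} \sqrt{b}\right) - 2\right) = 2 \left(-2 + b + \sqrt{2} \sqrt{b}\right) = -4 + 2 b + 2 \sqrt{2} \sqrt{b}$)
$H{\left(T \right)} = \frac{1}{- \frac{22}{7} + T + \frac{2 \sqrt{42}}{7}}$ ($H{\left(T \right)} = \frac{1}{T + \left(-4 + 2 \cdot \frac{3}{7} + 2 \sqrt{2} \sqrt{\frac{3}{7}}\right)} = \frac{1}{T + \left(-4 + \frac{6}{7} + 2 \sqrt{2} \frac{\sqrt{21}}{7}\right)} = \frac{1}{T + \left(-4 + \frac{6}{7} + \frac{2 \sqrt{42}}{7}\right)} = \frac{1}{T - \left(\frac{22}{7} - \frac{2 \sqrt{42}}{7}\right)} = \frac{1}{- \frac{22}{7} + T + \frac{2 \sqrt{42}}{7}}$)
$\frac{H{\left(1 \right)}}{13139} = \frac{7 \frac{1}{-22 + 2 \sqrt{42} + 7 \cdot 1}}{13139} = \frac{7}{-22 + 2 \sqrt{42} + 7} \cdot \frac{1}{13139} = \frac{7}{-15 + 2 \sqrt{42}} \cdot \frac{1}{13139} = \frac{1}{1877 \left(-15 + 2 \sqrt{42}\right)}$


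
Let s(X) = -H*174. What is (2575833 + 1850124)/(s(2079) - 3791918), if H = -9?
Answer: -4425957/3790352 ≈ -1.1677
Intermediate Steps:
s(X) = 1566 (s(X) = -1*(-9)*174 = 9*174 = 1566)
(2575833 + 1850124)/(s(2079) - 3791918) = (2575833 + 1850124)/(1566 - 3791918) = 4425957/(-3790352) = 4425957*(-1/3790352) = -4425957/3790352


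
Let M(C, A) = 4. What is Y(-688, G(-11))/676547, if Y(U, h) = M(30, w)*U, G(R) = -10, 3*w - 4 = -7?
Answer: -2752/676547 ≈ -0.0040677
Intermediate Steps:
w = -1 (w = 4/3 + (1/3)*(-7) = 4/3 - 7/3 = -1)
Y(U, h) = 4*U
Y(-688, G(-11))/676547 = (4*(-688))/676547 = -2752*1/676547 = -2752/676547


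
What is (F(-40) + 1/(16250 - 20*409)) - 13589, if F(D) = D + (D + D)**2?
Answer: -58338029/8070 ≈ -7229.0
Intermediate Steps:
F(D) = D + 4*D**2 (F(D) = D + (2*D)**2 = D + 4*D**2)
(F(-40) + 1/(16250 - 20*409)) - 13589 = (-40*(1 + 4*(-40)) + 1/(16250 - 20*409)) - 13589 = (-40*(1 - 160) + 1/(16250 - 8180)) - 13589 = (-40*(-159) + 1/8070) - 13589 = (6360 + 1/8070) - 13589 = 51325201/8070 - 13589 = -58338029/8070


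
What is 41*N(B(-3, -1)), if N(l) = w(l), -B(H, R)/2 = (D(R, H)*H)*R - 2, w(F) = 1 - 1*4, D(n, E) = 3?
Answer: -123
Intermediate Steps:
w(F) = -3 (w(F) = 1 - 4 = -3)
B(H, R) = 4 - 6*H*R (B(H, R) = -2*((3*H)*R - 2) = -2*(3*H*R - 2) = -2*(-2 + 3*H*R) = 4 - 6*H*R)
N(l) = -3
41*N(B(-3, -1)) = 41*(-3) = -123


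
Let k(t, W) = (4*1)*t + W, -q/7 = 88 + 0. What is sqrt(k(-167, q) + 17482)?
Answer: sqrt(16198) ≈ 127.27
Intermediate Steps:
q = -616 (q = -7*(88 + 0) = -7*88 = -616)
k(t, W) = W + 4*t (k(t, W) = 4*t + W = W + 4*t)
sqrt(k(-167, q) + 17482) = sqrt((-616 + 4*(-167)) + 17482) = sqrt((-616 - 668) + 17482) = sqrt(-1284 + 17482) = sqrt(16198)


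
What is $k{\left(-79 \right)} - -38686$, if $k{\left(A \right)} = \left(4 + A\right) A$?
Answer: $44611$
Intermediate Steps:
$k{\left(A \right)} = A \left(4 + A\right)$
$k{\left(-79 \right)} - -38686 = - 79 \left(4 - 79\right) - -38686 = \left(-79\right) \left(-75\right) + 38686 = 5925 + 38686 = 44611$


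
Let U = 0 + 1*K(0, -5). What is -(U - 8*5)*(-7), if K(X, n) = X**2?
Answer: -280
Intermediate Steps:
U = 0 (U = 0 + 1*0**2 = 0 + 1*0 = 0 + 0 = 0)
-(U - 8*5)*(-7) = -(0 - 8*5)*(-7) = -(0 - 40)*(-7) = -(-40)*(-7) = -1*280 = -280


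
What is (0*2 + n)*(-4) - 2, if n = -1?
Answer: 2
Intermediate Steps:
(0*2 + n)*(-4) - 2 = (0*2 - 1)*(-4) - 2 = (0 - 1)*(-4) - 2 = -1*(-4) - 2 = 4 - 2 = 2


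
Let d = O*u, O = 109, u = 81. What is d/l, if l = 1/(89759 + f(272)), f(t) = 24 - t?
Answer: 790292619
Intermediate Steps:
l = 1/89511 (l = 1/(89759 + (24 - 1*272)) = 1/(89759 + (24 - 272)) = 1/(89759 - 248) = 1/89511 ≈ 1.1172e-5)
d = 8829 (d = 109*81 = 8829)
d/l = 8829/(1/89511) = 8829*89511 = 790292619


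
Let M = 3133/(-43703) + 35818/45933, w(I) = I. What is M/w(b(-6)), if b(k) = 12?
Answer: 1421445965/24088918788 ≈ 0.059008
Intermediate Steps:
M = 1421445965/2007409899 (M = 3133*(-1/43703) + 35818*(1/45933) = -3133/43703 + 35818/45933 = 1421445965/2007409899 ≈ 0.70810)
M/w(b(-6)) = (1421445965/2007409899)/12 = (1421445965/2007409899)*(1/12) = 1421445965/24088918788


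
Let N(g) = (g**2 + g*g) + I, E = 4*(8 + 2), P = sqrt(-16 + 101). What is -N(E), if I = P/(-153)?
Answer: -3200 + sqrt(85)/153 ≈ -3199.9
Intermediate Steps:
P = sqrt(85) ≈ 9.2195
E = 40 (E = 4*10 = 40)
I = -sqrt(85)/153 (I = sqrt(85)/(-153) = sqrt(85)*(-1/153) = -sqrt(85)/153 ≈ -0.060258)
N(g) = 2*g**2 - sqrt(85)/153 (N(g) = (g**2 + g*g) - sqrt(85)/153 = (g**2 + g**2) - sqrt(85)/153 = 2*g**2 - sqrt(85)/153)
-N(E) = -(2*40**2 - sqrt(85)/153) = -(2*1600 - sqrt(85)/153) = -(3200 - sqrt(85)/153) = -3200 + sqrt(85)/153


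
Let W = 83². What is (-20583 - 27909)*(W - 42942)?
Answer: 1748282076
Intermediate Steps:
W = 6889
(-20583 - 27909)*(W - 42942) = (-20583 - 27909)*(6889 - 42942) = -48492*(-36053) = 1748282076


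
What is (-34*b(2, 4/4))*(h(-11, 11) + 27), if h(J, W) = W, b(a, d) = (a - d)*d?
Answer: -1292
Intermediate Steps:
b(a, d) = d*(a - d)
(-34*b(2, 4/4))*(h(-11, 11) + 27) = (-34*4/4*(2 - 4/4))*(11 + 27) = -34*4*(1/4)*(2 - 4/4)*38 = -34*(2 - 1*1)*38 = -34*(2 - 1)*38 = -34*38 = -1292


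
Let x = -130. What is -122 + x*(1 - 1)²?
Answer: -122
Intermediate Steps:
-122 + x*(1 - 1)² = -122 - 130*(1 - 1)² = -122 - 130*0² = -122 - 130*0 = -122 + 0 = -122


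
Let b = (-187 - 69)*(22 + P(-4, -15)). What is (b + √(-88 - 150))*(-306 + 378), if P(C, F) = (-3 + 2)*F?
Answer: -681984 + 72*I*√238 ≈ -6.8198e+5 + 1110.8*I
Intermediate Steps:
P(C, F) = -F
b = -9472 (b = (-187 - 69)*(22 - 1*(-15)) = -256*(22 + 15) = -256*37 = -9472)
(b + √(-88 - 150))*(-306 + 378) = (-9472 + √(-88 - 150))*(-306 + 378) = (-9472 + √(-238))*72 = (-9472 + I*√238)*72 = -681984 + 72*I*√238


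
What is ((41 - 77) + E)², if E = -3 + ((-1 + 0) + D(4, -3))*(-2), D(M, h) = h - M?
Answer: 529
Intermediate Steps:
E = 13 (E = -3 + ((-1 + 0) + (-3 - 1*4))*(-2) = -3 + (-1 + (-3 - 4))*(-2) = -3 + (-1 - 7)*(-2) = -3 - 8*(-2) = -3 + 16 = 13)
((41 - 77) + E)² = ((41 - 77) + 13)² = (-36 + 13)² = (-23)² = 529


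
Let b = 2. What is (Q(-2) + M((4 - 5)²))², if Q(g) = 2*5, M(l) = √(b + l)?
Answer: (10 + √3)² ≈ 137.64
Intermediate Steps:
M(l) = √(2 + l)
Q(g) = 10
(Q(-2) + M((4 - 5)²))² = (10 + √(2 + (4 - 5)²))² = (10 + √(2 + (-1)²))² = (10 + √(2 + 1))² = (10 + √3)²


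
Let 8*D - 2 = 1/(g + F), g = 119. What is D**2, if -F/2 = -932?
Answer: 15737089/251666496 ≈ 0.062531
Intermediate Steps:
F = 1864 (F = -2*(-932) = 1864)
D = 3967/15864 (D = 1/4 + 1/(8*(119 + 1864)) = 1/4 + (1/8)/1983 = 1/4 + (1/8)*(1/1983) = 1/4 + 1/15864 = 3967/15864 ≈ 0.25006)
D**2 = (3967/15864)**2 = 15737089/251666496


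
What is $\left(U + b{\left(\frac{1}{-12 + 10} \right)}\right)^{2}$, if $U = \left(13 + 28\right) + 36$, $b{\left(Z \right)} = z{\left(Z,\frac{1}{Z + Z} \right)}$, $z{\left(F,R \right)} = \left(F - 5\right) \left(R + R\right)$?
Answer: $7744$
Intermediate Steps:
$z{\left(F,R \right)} = 2 R \left(-5 + F\right)$ ($z{\left(F,R \right)} = \left(-5 + F\right) 2 R = 2 R \left(-5 + F\right)$)
$b{\left(Z \right)} = \frac{-5 + Z}{Z}$ ($b{\left(Z \right)} = \frac{2 \left(-5 + Z\right)}{Z + Z} = \frac{2 \left(-5 + Z\right)}{2 Z} = 2 \frac{1}{2 Z} \left(-5 + Z\right) = \frac{-5 + Z}{Z}$)
$U = 77$ ($U = 41 + 36 = 77$)
$\left(U + b{\left(\frac{1}{-12 + 10} \right)}\right)^{2} = \left(77 + \frac{-5 + \frac{1}{-12 + 10}}{\frac{1}{-12 + 10}}\right)^{2} = \left(77 + \frac{-5 + \frac{1}{-2}}{\frac{1}{-2}}\right)^{2} = \left(77 + \frac{-5 - \frac{1}{2}}{- \frac{1}{2}}\right)^{2} = \left(77 - -11\right)^{2} = \left(77 + 11\right)^{2} = 88^{2} = 7744$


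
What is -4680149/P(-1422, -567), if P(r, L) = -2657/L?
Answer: -2653644483/2657 ≈ -9.9874e+5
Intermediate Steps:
-4680149/P(-1422, -567) = -4680149/((-2657/(-567))) = -4680149/((-2657*(-1/567))) = -4680149/2657/567 = -4680149*567/2657 = -2653644483/2657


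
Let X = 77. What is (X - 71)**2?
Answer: 36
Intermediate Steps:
(X - 71)**2 = (77 - 71)**2 = 6**2 = 36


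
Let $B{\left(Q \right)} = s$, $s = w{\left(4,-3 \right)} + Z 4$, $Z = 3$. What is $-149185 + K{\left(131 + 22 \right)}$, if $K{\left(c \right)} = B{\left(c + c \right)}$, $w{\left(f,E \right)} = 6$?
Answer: $-149167$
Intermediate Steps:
$s = 18$ ($s = 6 + 3 \cdot 4 = 6 + 12 = 18$)
$B{\left(Q \right)} = 18$
$K{\left(c \right)} = 18$
$-149185 + K{\left(131 + 22 \right)} = -149185 + 18 = -149167$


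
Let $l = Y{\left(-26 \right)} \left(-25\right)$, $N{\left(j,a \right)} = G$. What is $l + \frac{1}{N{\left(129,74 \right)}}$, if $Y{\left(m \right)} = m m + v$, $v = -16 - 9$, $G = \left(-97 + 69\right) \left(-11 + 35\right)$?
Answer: $- \frac{10936801}{672} \approx -16275.0$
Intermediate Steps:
$G = -672$ ($G = \left(-28\right) 24 = -672$)
$v = -25$
$Y{\left(m \right)} = -25 + m^{2}$ ($Y{\left(m \right)} = m m - 25 = m^{2} - 25 = -25 + m^{2}$)
$N{\left(j,a \right)} = -672$
$l = -16275$ ($l = \left(-25 + \left(-26\right)^{2}\right) \left(-25\right) = \left(-25 + 676\right) \left(-25\right) = 651 \left(-25\right) = -16275$)
$l + \frac{1}{N{\left(129,74 \right)}} = -16275 + \frac{1}{-672} = -16275 - \frac{1}{672} = - \frac{10936801}{672}$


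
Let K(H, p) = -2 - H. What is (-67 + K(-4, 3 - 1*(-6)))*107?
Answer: -6955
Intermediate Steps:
(-67 + K(-4, 3 - 1*(-6)))*107 = (-67 + (-2 - 1*(-4)))*107 = (-67 + (-2 + 4))*107 = (-67 + 2)*107 = -65*107 = -6955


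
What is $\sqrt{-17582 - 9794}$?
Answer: $4 i \sqrt{1711} \approx 165.46 i$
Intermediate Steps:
$\sqrt{-17582 - 9794} = \sqrt{-27376} = 4 i \sqrt{1711}$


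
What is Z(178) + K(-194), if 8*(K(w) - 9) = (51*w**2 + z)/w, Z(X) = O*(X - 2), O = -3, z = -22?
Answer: -1362451/776 ≈ -1755.7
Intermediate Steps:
Z(X) = 6 - 3*X (Z(X) = -3*(X - 2) = -3*(-2 + X) = 6 - 3*X)
K(w) = 9 + (-22 + 51*w**2)/(8*w) (K(w) = 9 + ((51*w**2 - 22)/w)/8 = 9 + ((-22 + 51*w**2)/w)/8 = 9 + (-22 + 51*w**2)/(8*w))
Z(178) + K(-194) = (6 - 3*178) + (9 - 11/4/(-194) + (51/8)*(-194)) = (6 - 534) + (9 - 11/4*(-1/194) - 4947/4) = -528 + (9 + 11/776 - 4947/4) = -528 - 952723/776 = -1362451/776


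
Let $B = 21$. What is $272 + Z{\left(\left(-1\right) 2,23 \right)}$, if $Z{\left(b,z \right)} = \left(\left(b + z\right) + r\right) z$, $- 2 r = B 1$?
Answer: $\frac{1027}{2} \approx 513.5$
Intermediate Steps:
$r = - \frac{21}{2}$ ($r = - \frac{21 \cdot 1}{2} = \left(- \frac{1}{2}\right) 21 = - \frac{21}{2} \approx -10.5$)
$Z{\left(b,z \right)} = z \left(- \frac{21}{2} + b + z\right)$ ($Z{\left(b,z \right)} = \left(\left(b + z\right) - \frac{21}{2}\right) z = \left(- \frac{21}{2} + b + z\right) z = z \left(- \frac{21}{2} + b + z\right)$)
$272 + Z{\left(\left(-1\right) 2,23 \right)} = 272 + \frac{1}{2} \cdot 23 \left(-21 + 2 \left(\left(-1\right) 2\right) + 2 \cdot 23\right) = 272 + \frac{1}{2} \cdot 23 \left(-21 + 2 \left(-2\right) + 46\right) = 272 + \frac{1}{2} \cdot 23 \left(-21 - 4 + 46\right) = 272 + \frac{1}{2} \cdot 23 \cdot 21 = 272 + \frac{483}{2} = \frac{1027}{2}$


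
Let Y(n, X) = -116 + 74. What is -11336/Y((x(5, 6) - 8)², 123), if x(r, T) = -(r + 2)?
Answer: 5668/21 ≈ 269.90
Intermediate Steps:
x(r, T) = -2 - r (x(r, T) = -(2 + r) = -2 - r)
Y(n, X) = -42
-11336/Y((x(5, 6) - 8)², 123) = -11336/(-42) = -11336*(-1/42) = 5668/21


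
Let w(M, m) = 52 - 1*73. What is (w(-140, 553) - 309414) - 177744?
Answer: -487179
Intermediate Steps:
w(M, m) = -21 (w(M, m) = 52 - 73 = -21)
(w(-140, 553) - 309414) - 177744 = (-21 - 309414) - 177744 = -309435 - 177744 = -487179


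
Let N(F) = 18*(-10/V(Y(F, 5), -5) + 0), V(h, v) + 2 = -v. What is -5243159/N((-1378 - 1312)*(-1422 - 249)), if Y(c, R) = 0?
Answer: 5243159/60 ≈ 87386.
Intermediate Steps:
V(h, v) = -2 - v
N(F) = -60 (N(F) = 18*(-10/(-2 - 1*(-5)) + 0) = 18*(-10/(-2 + 5) + 0) = 18*(-10/3 + 0) = 18*(-10/3) = -60)
-5243159/N((-1378 - 1312)*(-1422 - 249)) = -5243159/(-60) = -5243159*(-1/60) = 5243159/60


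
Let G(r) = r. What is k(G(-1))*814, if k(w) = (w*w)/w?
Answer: -814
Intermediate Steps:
k(w) = w (k(w) = w²/w = w)
k(G(-1))*814 = -1*814 = -814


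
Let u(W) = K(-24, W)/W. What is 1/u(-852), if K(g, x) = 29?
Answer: -852/29 ≈ -29.379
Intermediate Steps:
u(W) = 29/W
1/u(-852) = 1/(29/(-852)) = 1/(29*(-1/852)) = 1/(-29/852) = -852/29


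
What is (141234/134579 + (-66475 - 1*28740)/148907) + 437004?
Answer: 8757461377673365/20039755153 ≈ 4.3700e+5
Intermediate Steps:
(141234/134579 + (-66475 - 1*28740)/148907) + 437004 = (141234*(1/134579) + (-66475 - 28740)*(1/148907)) + 437004 = (141234/134579 - 95215*1/148907) + 437004 = (141234/134579 - 95215/148907) + 437004 = 8216791753/20039755153 + 437004 = 8757461377673365/20039755153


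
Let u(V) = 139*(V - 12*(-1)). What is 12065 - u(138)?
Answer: -8785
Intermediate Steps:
u(V) = 1668 + 139*V (u(V) = 139*(V + 12) = 139*(12 + V) = 1668 + 139*V)
12065 - u(138) = 12065 - (1668 + 139*138) = 12065 - (1668 + 19182) = 12065 - 1*20850 = 12065 - 20850 = -8785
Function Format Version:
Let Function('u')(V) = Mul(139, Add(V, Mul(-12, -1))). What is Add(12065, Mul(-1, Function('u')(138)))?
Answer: -8785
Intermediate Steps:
Function('u')(V) = Add(1668, Mul(139, V)) (Function('u')(V) = Mul(139, Add(V, 12)) = Mul(139, Add(12, V)) = Add(1668, Mul(139, V)))
Add(12065, Mul(-1, Function('u')(138))) = Add(12065, Mul(-1, Add(1668, Mul(139, 138)))) = Add(12065, Mul(-1, Add(1668, 19182))) = Add(12065, Mul(-1, 20850)) = Add(12065, -20850) = -8785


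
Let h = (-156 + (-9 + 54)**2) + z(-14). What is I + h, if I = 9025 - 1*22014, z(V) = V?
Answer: -11134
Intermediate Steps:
I = -12989 (I = 9025 - 22014 = -12989)
h = 1855 (h = (-156 + (-9 + 54)**2) - 14 = (-156 + 45**2) - 14 = (-156 + 2025) - 14 = 1869 - 14 = 1855)
I + h = -12989 + 1855 = -11134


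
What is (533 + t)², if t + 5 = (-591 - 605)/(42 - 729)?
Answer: 132446500624/471969 ≈ 2.8063e+5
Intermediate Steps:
t = -2239/687 (t = -5 + (-591 - 605)/(42 - 729) = -5 - 1196/(-687) = -5 - 1196*(-1/687) = -5 + 1196/687 = -2239/687 ≈ -3.2591)
(533 + t)² = (533 - 2239/687)² = (363932/687)² = 132446500624/471969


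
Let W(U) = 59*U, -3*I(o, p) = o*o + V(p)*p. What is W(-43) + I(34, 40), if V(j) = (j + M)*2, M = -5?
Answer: -11567/3 ≈ -3855.7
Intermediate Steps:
V(j) = -10 + 2*j (V(j) = (j - 5)*2 = (-5 + j)*2 = -10 + 2*j)
I(o, p) = -o²/3 - p*(-10 + 2*p)/3 (I(o, p) = -(o*o + (-10 + 2*p)*p)/3 = -(o² + p*(-10 + 2*p))/3 = -o²/3 - p*(-10 + 2*p)/3)
W(-43) + I(34, 40) = 59*(-43) + (-⅓*34² - ⅔*40*(-5 + 40)) = -2537 + (-⅓*1156 - ⅔*40*35) = -2537 + (-1156/3 - 2800/3) = -2537 - 3956/3 = -11567/3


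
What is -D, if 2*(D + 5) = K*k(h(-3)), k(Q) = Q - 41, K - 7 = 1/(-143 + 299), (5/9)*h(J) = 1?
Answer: 55507/390 ≈ 142.33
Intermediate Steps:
h(J) = 9/5 (h(J) = (9/5)*1 = 9/5)
K = 1093/156 (K = 7 + 1/(-143 + 299) = 7 + 1/156 = 1093/156 ≈ 7.0064)
k(Q) = -41 + Q
D = -55507/390 (D = -5 + (1093*(-41 + 9/5)/156)/2 = -5 + ((1093/156)*(-196/5))/2 = -5 + (1/2)*(-53557/195) = -5 - 53557/390 = -55507/390 ≈ -142.33)
-D = -1*(-55507/390) = 55507/390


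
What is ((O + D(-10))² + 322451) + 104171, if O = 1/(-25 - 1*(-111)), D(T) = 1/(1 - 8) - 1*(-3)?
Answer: 154612501817/362404 ≈ 4.2663e+5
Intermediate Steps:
D(T) = 20/7 (D(T) = 1/(-7) + 3 = -⅐ + 3 = 20/7)
O = 1/86 (O = 1/(-25 + 111) = 1/86 ≈ 0.011628)
((O + D(-10))² + 322451) + 104171 = ((1/86 + 20/7)² + 322451) + 104171 = ((1727/602)² + 322451) + 104171 = (2982529/362404 + 322451) + 104171 = 116860514733/362404 + 104171 = 154612501817/362404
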